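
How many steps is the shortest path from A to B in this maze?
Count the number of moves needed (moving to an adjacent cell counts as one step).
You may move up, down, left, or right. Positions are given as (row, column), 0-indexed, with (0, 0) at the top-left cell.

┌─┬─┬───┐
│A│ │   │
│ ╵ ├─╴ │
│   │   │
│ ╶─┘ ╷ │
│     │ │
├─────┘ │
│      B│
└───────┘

Using BFS to find shortest path:
Start: (0, 0), End: (3, 3)
Path found:
(0,0) → (1,0) → (2,0) → (2,1) → (2,2) → (1,2) → (1,3) → (2,3) → (3,3)
Number of steps: 8

Solution:

┌─┬─┬───┐
│A│ │   │
│ ╵ ├─╴ │
│↓  │↱ ↓│
│ ╶─┘ ╷ │
│↳ → ↑│↓│
├─────┘ │
│      B│
└───────┘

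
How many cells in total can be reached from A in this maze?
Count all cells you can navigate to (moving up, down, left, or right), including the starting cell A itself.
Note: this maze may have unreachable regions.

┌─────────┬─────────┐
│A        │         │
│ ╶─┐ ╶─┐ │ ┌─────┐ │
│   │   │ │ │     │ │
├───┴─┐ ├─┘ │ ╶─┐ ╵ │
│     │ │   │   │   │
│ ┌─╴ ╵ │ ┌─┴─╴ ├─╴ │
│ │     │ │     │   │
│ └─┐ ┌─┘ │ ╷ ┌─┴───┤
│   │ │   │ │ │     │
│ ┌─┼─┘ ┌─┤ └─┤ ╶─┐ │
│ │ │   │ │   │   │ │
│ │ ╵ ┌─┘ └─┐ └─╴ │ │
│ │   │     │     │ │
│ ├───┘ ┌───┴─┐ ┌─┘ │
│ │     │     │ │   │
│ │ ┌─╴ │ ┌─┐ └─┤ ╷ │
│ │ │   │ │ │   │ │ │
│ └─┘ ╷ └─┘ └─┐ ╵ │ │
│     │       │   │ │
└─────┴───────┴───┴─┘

Using BFS/flood-fill to find all reachable cells from A:
Maze size: 10 × 10 = 100 total cells
57 cell(s) are walled off and cannot be reached from A.
Reachable cells: 43

Reachable region (· marks reachable cells):

┌─────────┬─────────┐
│A · · · ·│         │
│ ╶─┐ ╶─┐ │ ┌─────┐ │
│· ·│· ·│·│ │     │ │
├───┴─┐ ├─┘ │ ╶─┐ ╵ │
│· · ·│·│   │   │   │
│ ┌─╴ ╵ │ ┌─┴─╴ ├─╴ │
│·│· · ·│ │     │   │
│ └─┐ ┌─┘ │ ╷ ┌─┴───┤
│· ·│·│   │ │ │     │
│ ┌─┼─┘ ┌─┤ └─┤ ╶─┐ │
│·│ │   │·│   │   │ │
│ │ ╵ ┌─┘ └─┐ └─╴ │ │
│·│   │· · ·│     │ │
│ ├───┘ ┌───┴─┐ ┌─┘ │
│·│· · ·│     │ │   │
│ │ ┌─╴ │ ┌─┐ └─┤ ╷ │
│·│·│· ·│ │·│   │ │ │
│ └─┘ ╷ └─┘ └─┐ ╵ │ │
│· · ·│· · · ·│   │ │
└─────┴───────┴───┴─┘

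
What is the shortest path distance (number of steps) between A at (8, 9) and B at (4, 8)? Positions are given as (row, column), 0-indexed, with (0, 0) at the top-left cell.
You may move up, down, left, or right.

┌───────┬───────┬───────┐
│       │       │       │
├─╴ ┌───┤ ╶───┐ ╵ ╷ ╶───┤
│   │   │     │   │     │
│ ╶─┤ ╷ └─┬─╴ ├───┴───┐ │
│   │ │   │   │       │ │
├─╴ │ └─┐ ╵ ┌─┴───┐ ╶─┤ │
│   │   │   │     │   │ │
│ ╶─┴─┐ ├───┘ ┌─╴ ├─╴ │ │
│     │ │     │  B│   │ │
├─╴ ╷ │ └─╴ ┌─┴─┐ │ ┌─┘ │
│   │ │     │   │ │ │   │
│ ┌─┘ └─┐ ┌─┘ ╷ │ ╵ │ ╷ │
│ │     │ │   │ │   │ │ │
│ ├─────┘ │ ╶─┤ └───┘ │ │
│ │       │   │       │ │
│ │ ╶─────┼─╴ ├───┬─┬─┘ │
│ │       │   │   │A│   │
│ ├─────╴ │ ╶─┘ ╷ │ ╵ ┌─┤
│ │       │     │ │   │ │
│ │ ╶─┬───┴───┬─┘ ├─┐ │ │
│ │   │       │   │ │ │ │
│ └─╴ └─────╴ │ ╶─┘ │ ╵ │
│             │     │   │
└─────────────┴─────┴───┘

Finding path from (8, 9) to (4, 8):
Path: (8,9) → (9,9) → (9,10) → (8,10) → (8,11) → (7,11) → (6,11) → (5,11) → (4,11) → (3,11) → (2,11) → (1,11) → (1,10) → (1,9) → (0,9) → (0,8) → (1,8) → (1,7) → (0,7) → (0,6) → (0,5) → (0,4) → (1,4) → (1,5) → (1,6) → (2,6) → (2,5) → (3,5) → (3,4) → (2,4) → (2,3) → (1,3) → (1,2) → (2,2) → (3,2) → (3,3) → (4,3) → (5,3) → (5,4) → (5,5) → (4,5) → (4,6) → (3,6) → (3,7) → (3,8) → (4,8)
Distance: 45 steps

Solution:

┌───────┬───────┬───────┐
│       │↓ ← ← ↰│↓ ↰    │
├─╴ ┌───┤ ╶───┐ ╵ ╷ ╶───┤
│   │↓ ↰│↳ → ↓│↑ ↲│↑ ← ↰│
│ ╶─┤ ╷ └─┬─╴ ├───┴───┐ │
│   │↓│↑ ↰│↓ ↲│       │↑│
├─╴ │ └─┐ ╵ ┌─┴───┐ ╶─┤ │
│   │↳ ↓│↑ ↲│↱ → ↓│   │↑│
│ ╶─┴─┐ ├───┘ ┌─╴ ├─╴ │ │
│     │↓│  ↱ ↑│  B│   │↑│
├─╴ ╷ │ └─╴ ┌─┴─┐ │ ┌─┘ │
│   │ │↳ → ↑│   │ │ │  ↑│
│ ┌─┘ └─┐ ┌─┘ ╷ │ ╵ │ ╷ │
│ │     │ │   │ │   │ │↑│
│ ├─────┘ │ ╶─┤ └───┘ │ │
│ │       │   │       │↑│
│ │ ╶─────┼─╴ ├───┬─┬─┘ │
│ │       │   │   │A│↱ ↑│
│ ├─────╴ │ ╶─┘ ╷ │ ╵ ┌─┤
│ │       │     │ │↳ ↑│ │
│ │ ╶─┬───┴───┬─┘ ├─┐ │ │
│ │   │       │   │ │ │ │
│ └─╴ └─────╴ │ ╶─┘ │ ╵ │
│             │     │   │
└─────────────┴─────┴───┘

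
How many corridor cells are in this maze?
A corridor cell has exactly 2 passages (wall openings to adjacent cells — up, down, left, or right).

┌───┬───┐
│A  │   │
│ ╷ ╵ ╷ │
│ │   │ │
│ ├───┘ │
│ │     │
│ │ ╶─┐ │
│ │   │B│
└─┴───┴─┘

Counting cells with exactly 2 passages:
Total corridor cells: 12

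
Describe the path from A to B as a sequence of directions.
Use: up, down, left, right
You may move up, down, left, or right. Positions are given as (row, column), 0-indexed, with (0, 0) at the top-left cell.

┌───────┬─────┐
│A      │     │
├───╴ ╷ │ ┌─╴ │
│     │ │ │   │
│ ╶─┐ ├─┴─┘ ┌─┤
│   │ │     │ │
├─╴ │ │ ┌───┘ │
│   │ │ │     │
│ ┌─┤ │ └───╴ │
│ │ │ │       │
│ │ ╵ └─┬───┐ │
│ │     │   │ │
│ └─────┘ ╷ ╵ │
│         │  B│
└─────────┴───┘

Finding the path and converting it to directions:
Path through cells: (0,0) → (0,1) → (0,2) → (1,2) → (1,1) → (1,0) → (2,0) → (2,1) → (3,1) → (3,0) → (4,0) → (5,0) → (6,0) → (6,1) → (6,2) → (6,3) → (6,4) → (5,4) → (5,5) → (6,5) → (6,6)
Directions: right, right, down, left, left, down, right, down, left, down, down, down, right, right, right, right, up, right, down, right

Solution:

┌───────┬─────┐
│A → ↓  │     │
├───╴ ╷ │ ┌─╴ │
│↓ ← ↲│ │ │   │
│ ╶─┐ ├─┴─┘ ┌─┤
│↳ ↓│ │     │ │
├─╴ │ │ ┌───┘ │
│↓ ↲│ │ │     │
│ ┌─┤ │ └───╴ │
│↓│ │ │       │
│ │ ╵ └─┬───┐ │
│↓│     │↱ ↓│ │
│ └─────┘ ╷ ╵ │
│↳ → → → ↑│↳ B│
└─────────┴───┘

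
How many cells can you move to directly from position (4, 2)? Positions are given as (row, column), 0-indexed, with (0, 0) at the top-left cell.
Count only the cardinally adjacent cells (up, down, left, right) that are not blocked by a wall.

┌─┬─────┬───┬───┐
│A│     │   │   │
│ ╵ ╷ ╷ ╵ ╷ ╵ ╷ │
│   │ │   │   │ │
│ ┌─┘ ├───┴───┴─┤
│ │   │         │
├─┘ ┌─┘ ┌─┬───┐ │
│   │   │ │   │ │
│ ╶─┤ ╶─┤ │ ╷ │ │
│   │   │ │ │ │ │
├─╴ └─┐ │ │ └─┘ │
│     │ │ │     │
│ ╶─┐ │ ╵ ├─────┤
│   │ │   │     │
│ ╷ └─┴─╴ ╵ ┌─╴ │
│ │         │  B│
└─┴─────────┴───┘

Checking passable neighbors of (4, 2):
Neighbors: (3, 2), (4, 3)
Count: 2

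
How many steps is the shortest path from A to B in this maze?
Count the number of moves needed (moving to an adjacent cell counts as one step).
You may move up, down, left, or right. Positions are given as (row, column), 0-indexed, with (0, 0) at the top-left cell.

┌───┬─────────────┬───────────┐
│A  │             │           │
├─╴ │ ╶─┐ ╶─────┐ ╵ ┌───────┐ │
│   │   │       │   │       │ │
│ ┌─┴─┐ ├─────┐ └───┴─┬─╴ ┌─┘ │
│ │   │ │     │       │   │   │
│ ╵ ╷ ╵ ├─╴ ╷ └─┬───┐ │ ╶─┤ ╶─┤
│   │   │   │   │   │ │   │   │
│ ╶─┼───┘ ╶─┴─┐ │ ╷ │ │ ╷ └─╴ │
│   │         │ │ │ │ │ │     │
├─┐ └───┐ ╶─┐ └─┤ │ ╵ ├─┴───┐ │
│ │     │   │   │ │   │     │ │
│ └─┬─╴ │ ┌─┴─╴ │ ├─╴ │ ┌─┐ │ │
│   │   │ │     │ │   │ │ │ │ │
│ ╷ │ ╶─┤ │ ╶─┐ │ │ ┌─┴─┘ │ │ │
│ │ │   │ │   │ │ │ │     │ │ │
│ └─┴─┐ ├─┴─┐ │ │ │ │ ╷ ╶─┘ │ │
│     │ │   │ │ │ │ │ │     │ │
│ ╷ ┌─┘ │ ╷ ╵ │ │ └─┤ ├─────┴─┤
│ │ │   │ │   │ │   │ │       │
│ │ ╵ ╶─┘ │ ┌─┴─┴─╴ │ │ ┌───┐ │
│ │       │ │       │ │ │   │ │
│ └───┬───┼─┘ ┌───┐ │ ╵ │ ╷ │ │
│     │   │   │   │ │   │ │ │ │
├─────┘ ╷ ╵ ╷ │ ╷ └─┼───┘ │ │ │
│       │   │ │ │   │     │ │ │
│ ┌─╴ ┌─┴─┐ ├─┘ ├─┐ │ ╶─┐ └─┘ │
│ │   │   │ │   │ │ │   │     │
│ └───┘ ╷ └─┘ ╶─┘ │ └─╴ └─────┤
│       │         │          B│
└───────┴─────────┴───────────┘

Using BFS to find shortest path:
Start: (0, 0), End: (14, 14)
Path found:
(0,0) → (0,1) → (1,1) → (1,0) → (2,0) → (3,0) → (3,1) → (2,1) → (2,2) → (3,2) → (3,3) → (2,3) → (1,3) → (1,2) → (0,2) → (0,3) → (0,4) → (1,4) → (1,5) → (1,6) → (1,7) → (2,7) → (2,8) → (2,9) → (2,10) → (3,10) → (4,10) → (5,10) → (5,9) → (4,9) → (3,9) → (3,8) → (4,8) → (5,8) → (6,8) → (7,8) → (8,8) → (9,8) → (9,9) → (10,9) → (10,8) → (10,7) → (10,6) → (11,6) → (11,5) → (12,5) → (12,4) → (11,4) → (11,3) → (12,3) → (12,2) → (12,1) → (12,0) → (13,0) → (14,0) → (14,1) → (14,2) → (14,3) → (13,3) → (13,4) → (14,4) → (14,5) → (14,6) → (13,6) → (13,7) → (12,7) → (11,7) → (11,8) → (12,8) → (12,9) → (13,9) → (14,9) → (14,10) → (14,11) → (14,12) → (14,13) → (14,14)
Number of steps: 76

Solution:

┌───┬─────────────┬───────────┐
│A ↓│↱ → ↓        │           │
├─╴ │ ╶─┐ ╶─────┐ ╵ ┌───────┐ │
│↓ ↲│↑ ↰│↳ → → ↓│   │       │ │
│ ┌─┴─┐ ├─────┐ └───┴─┬─╴ ┌─┘ │
│↓│↱ ↓│↑│     │↳ → → ↓│   │   │
│ ╵ ╷ ╵ ├─╴ ╷ └─┬───┐ │ ╶─┤ ╶─┤
│↳ ↑│↳ ↑│   │   │↓ ↰│↓│   │   │
│ ╶─┼───┘ ╶─┴─┐ │ ╷ │ │ ╷ └─╴ │
│   │         │ │↓│↑│↓│ │     │
├─┐ └───┐ ╶─┐ └─┤ │ ╵ ├─┴───┐ │
│ │     │   │   │↓│↑ ↲│     │ │
│ └─┬─╴ │ ┌─┴─╴ │ ├─╴ │ ┌─┐ │ │
│   │   │ │     │↓│   │ │ │ │ │
│ ╷ │ ╶─┤ │ ╶─┐ │ │ ┌─┴─┘ │ │ │
│ │ │   │ │   │ │↓│ │     │ │ │
│ └─┴─┐ ├─┴─┐ │ │ │ │ ╷ ╶─┘ │ │
│     │ │   │ │ │↓│ │ │     │ │
│ ╷ ┌─┘ │ ╷ ╵ │ │ └─┤ ├─────┴─┤
│ │ │   │ │   │ │↳ ↓│ │       │
│ │ ╵ ╶─┘ │ ┌─┴─┴─╴ │ │ ┌───┐ │
│ │       │ │↓ ← ← ↲│ │ │   │ │
│ └───┬───┼─┘ ┌───┐ │ ╵ │ ╷ │ │
│     │↓ ↰│↓ ↲│↱ ↓│ │   │ │ │ │
├─────┘ ╷ ╵ ╷ │ ╷ └─┼───┘ │ │ │
│↓ ← ← ↲│↑ ↲│ │↑│↳ ↓│     │ │ │
│ ┌─╴ ┌─┴─┐ ├─┘ ├─┐ │ ╶─┐ └─┘ │
│↓│   │↱ ↓│ │↱ ↑│ │↓│   │     │
│ └───┘ ╷ └─┘ ╶─┘ │ └─╴ └─────┤
│↳ → → ↑│↳ → ↑    │↳ → → → → B│
└───────┴─────────┴───────────┘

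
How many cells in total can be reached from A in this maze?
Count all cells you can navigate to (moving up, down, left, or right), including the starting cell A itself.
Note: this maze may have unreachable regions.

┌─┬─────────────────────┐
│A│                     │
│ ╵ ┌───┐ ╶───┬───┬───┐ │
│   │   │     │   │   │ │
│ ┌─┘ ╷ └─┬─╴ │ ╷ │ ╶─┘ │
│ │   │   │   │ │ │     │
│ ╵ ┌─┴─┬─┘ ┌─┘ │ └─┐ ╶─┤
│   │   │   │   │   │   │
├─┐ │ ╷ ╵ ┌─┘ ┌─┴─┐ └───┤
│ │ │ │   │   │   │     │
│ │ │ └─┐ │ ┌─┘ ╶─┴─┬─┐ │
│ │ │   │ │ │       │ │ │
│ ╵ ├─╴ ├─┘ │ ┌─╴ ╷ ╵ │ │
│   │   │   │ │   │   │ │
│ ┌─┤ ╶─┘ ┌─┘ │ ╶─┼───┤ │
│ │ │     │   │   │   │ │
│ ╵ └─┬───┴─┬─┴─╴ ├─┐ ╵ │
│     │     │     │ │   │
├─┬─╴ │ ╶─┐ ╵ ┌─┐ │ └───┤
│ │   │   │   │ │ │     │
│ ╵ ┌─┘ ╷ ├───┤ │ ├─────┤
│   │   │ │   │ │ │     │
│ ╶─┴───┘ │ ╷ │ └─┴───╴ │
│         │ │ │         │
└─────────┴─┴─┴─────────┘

Using BFS/flood-fill to find all reachable cells from A:
Maze size: 12 × 12 = 144 total cells
18 cell(s) are walled off and cannot be reached from A.
Reachable cells: 126

Reachable region (· marks reachable cells):

┌─┬─────────────────────┐
│A│· · · · · · · · · · ·│
│ ╵ ┌───┐ ╶───┬───┬───┐ │
│· ·│· ·│· · ·│· ·│· ·│·│
│ ┌─┘ ╷ └─┬─╴ │ ╷ │ ╶─┘ │
│·│· ·│· ·│· ·│·│·│· · ·│
│ ╵ ┌─┴─┬─┘ ┌─┘ │ └─┐ ╶─┤
│· ·│· ·│· ·│· ·│· ·│· ·│
├─┐ │ ╷ ╵ ┌─┘ ┌─┴─┐ └───┤
│·│·│·│· ·│· ·│· ·│· · ·│
│ │ │ └─┐ │ ┌─┘ ╶─┴─┬─┐ │
│·│·│· ·│·│·│· · · ·│·│·│
│ ╵ ├─╴ ├─┘ │ ┌─╴ ╷ ╵ │ │
│· ·│· ·│· ·│·│· ·│· ·│·│
│ ┌─┤ ╶─┘ ┌─┘ │ ╶─┼───┤ │
│·│·│· · ·│· ·│· ·│· ·│·│
│ ╵ └─┬───┴─┬─┴─╴ ├─┐ ╵ │
│· · ·│· · ·│· · ·│ │· ·│
├─┬─╴ │ ╶─┐ ╵ ┌─┐ │ └───┤
│·│· ·│· ·│· ·│ │·│     │
│ ╵ ┌─┘ ╷ ├───┤ │ ├─────┤
│· ·│· ·│·│   │ │·│     │
│ ╶─┴───┘ │ ╷ │ └─┴───╴ │
│· · · · ·│ │ │         │
└─────────┴─┴─┴─────────┘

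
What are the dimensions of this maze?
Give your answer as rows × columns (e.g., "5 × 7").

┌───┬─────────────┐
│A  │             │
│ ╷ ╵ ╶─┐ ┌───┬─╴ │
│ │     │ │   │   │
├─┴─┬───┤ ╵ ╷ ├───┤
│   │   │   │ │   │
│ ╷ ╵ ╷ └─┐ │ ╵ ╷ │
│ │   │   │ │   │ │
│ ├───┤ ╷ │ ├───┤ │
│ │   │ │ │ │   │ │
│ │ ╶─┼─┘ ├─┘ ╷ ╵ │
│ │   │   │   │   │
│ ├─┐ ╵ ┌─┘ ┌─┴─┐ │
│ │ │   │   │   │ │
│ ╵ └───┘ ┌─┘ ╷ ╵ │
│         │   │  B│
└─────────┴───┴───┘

Counting the maze dimensions:
Rows (vertical): 8
Columns (horizontal): 9
Dimensions: 8 × 9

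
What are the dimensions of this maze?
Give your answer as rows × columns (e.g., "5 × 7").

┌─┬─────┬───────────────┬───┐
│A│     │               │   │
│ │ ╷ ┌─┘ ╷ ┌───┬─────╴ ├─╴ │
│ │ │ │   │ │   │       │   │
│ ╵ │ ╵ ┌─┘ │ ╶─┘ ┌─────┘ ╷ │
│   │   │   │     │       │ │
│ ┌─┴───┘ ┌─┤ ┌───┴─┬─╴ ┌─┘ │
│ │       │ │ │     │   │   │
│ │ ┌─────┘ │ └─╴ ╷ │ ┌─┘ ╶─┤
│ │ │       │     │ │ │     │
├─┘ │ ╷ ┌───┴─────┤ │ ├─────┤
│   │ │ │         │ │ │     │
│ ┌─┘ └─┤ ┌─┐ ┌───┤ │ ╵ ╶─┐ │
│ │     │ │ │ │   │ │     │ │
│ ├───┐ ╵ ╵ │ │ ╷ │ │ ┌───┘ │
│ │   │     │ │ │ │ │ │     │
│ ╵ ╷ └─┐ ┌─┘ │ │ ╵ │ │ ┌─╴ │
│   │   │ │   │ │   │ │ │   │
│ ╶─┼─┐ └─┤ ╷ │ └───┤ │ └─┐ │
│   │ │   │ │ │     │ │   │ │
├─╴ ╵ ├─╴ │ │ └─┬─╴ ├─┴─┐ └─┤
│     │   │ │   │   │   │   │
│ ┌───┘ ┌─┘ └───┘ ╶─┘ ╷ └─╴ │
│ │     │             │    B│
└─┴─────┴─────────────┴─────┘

Counting the maze dimensions:
Rows (vertical): 12
Columns (horizontal): 14
Dimensions: 12 × 14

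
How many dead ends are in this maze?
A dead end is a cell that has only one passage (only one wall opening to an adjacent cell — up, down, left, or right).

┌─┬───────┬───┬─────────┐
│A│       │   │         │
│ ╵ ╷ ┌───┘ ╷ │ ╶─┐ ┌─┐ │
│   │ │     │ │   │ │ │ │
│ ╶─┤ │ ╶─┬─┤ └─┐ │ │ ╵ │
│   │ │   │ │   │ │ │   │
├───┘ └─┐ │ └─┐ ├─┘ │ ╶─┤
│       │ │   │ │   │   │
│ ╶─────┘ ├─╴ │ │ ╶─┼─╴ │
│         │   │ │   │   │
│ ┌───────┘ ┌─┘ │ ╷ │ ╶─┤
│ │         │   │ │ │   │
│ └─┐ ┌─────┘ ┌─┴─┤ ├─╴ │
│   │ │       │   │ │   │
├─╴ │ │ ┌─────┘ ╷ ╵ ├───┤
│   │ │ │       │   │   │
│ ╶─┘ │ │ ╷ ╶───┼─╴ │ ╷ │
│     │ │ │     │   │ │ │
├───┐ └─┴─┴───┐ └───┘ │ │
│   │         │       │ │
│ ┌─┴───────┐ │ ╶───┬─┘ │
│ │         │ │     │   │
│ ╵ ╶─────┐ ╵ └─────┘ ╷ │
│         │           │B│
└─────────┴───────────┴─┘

Checking each cell for number of passages:

Dead ends found at positions:
  (0, 0)
  (0, 4)
  (1, 10)
  (2, 1)
  (2, 5)
  (2, 8)
  (3, 3)
  (5, 1)
  (5, 8)
  (6, 10)
  (8, 3)
  (8, 4)
  (8, 8)
  (9, 1)
  (10, 9)
  (11, 4)
  (11, 11)
Total dead ends: 17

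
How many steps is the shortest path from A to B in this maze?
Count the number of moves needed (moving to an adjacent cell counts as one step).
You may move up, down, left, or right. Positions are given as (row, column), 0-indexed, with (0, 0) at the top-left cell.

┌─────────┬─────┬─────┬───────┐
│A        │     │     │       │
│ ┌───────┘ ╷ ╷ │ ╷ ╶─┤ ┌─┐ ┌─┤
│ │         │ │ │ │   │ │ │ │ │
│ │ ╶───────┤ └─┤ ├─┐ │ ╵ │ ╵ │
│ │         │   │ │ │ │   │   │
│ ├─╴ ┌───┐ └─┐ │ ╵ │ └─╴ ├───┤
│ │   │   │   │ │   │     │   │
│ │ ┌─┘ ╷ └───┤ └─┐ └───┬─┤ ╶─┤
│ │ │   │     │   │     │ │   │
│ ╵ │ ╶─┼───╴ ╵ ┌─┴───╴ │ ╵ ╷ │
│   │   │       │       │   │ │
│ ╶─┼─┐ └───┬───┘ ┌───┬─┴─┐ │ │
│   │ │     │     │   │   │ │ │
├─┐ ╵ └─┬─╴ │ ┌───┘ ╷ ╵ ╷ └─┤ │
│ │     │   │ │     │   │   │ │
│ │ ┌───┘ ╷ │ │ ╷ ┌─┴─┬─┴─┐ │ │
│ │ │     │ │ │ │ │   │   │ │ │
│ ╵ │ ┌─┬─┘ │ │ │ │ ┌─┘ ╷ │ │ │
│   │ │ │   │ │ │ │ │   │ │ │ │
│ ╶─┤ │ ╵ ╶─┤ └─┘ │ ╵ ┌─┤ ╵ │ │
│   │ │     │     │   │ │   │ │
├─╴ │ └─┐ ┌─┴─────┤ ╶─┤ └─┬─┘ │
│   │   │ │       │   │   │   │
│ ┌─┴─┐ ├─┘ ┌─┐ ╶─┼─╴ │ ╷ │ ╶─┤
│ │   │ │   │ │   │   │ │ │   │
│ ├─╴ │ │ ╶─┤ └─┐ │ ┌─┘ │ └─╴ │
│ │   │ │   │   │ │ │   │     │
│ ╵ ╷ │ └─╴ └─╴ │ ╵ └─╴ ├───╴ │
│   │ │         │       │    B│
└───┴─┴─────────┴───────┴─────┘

Using BFS to find shortest path:
Start: (0, 0), End: (14, 14)
Path found:
(0,0) → (1,0) → (2,0) → (3,0) → (4,0) → (5,0) → (5,1) → (4,1) → (3,1) → (3,2) → (2,2) → (2,1) → (1,1) → (1,2) → (1,3) → (1,4) → (1,5) → (0,5) → (0,6) → (1,6) → (2,6) → (2,7) → (3,7) → (4,7) → (5,7) → (5,6) → (4,6) → (4,5) → (4,4) → (3,4) → (3,3) → (4,3) → (4,2) → (5,2) → (5,3) → (6,3) → (6,4) → (6,5) → (7,5) → (7,4) → (8,4) → (8,3) → (8,2) → (9,2) → (10,2) → (11,2) → (11,3) → (12,3) → (13,3) → (14,3) → (14,4) → (14,5) → (13,5) → (13,4) → (12,4) → (12,5) → (11,5) → (11,6) → (11,7) → (12,7) → (12,8) → (13,8) → (14,8) → (14,9) → (14,10) → (14,11) → (13,11) → (12,11) → (11,11) → (11,12) → (12,12) → (13,12) → (13,13) → (13,14) → (14,14)
Number of steps: 74

Solution:

┌─────────┬─────┬─────┬───────┐
│A        │↱ ↓  │     │       │
│ ┌───────┘ ╷ ╷ │ ╷ ╶─┤ ┌─┐ ┌─┤
│↓│↱ → → → ↑│↓│ │ │   │ │ │ │ │
│ │ ╶───────┤ └─┤ ├─┐ │ ╵ │ ╵ │
│↓│↑ ↰      │↳ ↓│ │ │ │   │   │
│ ├─╴ ┌───┐ └─┐ │ ╵ │ └─╴ ├───┤
│↓│↱ ↑│↓ ↰│   │↓│   │     │   │
│ │ ┌─┘ ╷ └───┤ └─┐ └───┬─┤ ╶─┤
│↓│↑│↓ ↲│↑ ← ↰│↓  │     │ │   │
│ ╵ │ ╶─┼───╴ ╵ ┌─┴───╴ │ ╵ ╷ │
│↳ ↑│↳ ↓│    ↑ ↲│       │   │ │
│ ╶─┼─┐ └───┬───┘ ┌───┬─┴─┐ │ │
│   │ │↳ → ↓│     │   │   │ │ │
├─┐ ╵ └─┬─╴ │ ┌───┘ ╷ ╵ ╷ └─┤ │
│ │     │↓ ↲│ │     │   │   │ │
│ │ ┌───┘ ╷ │ │ ╷ ┌─┴─┬─┴─┐ │ │
│ │ │↓ ← ↲│ │ │ │ │   │   │ │ │
│ ╵ │ ┌─┬─┘ │ │ │ │ ┌─┘ ╷ │ │ │
│   │↓│ │   │ │ │ │ │   │ │ │ │
│ ╶─┤ │ ╵ ╶─┤ └─┘ │ ╵ ┌─┤ ╵ │ │
│   │↓│     │     │   │ │   │ │
├─╴ │ └─┐ ┌─┴─────┤ ╶─┤ └─┬─┘ │
│   │↳ ↓│ │↱ → ↓  │   │↱ ↓│   │
│ ┌─┴─┐ ├─┘ ┌─┐ ╶─┼─╴ │ ╷ │ ╶─┤
│ │   │↓│↱ ↑│ │↳ ↓│   │↑│↓│   │
│ ├─╴ │ │ ╶─┤ └─┐ │ ┌─┘ │ └─╴ │
│ │   │↓│↑ ↰│   │↓│ │  ↑│↳ → ↓│
│ ╵ ╷ │ └─╴ └─╴ │ ╵ └─╴ ├───╴ │
│   │ │↳ → ↑    │↳ → → ↑│    B│
└───┴─┴─────────┴───────┴─────┘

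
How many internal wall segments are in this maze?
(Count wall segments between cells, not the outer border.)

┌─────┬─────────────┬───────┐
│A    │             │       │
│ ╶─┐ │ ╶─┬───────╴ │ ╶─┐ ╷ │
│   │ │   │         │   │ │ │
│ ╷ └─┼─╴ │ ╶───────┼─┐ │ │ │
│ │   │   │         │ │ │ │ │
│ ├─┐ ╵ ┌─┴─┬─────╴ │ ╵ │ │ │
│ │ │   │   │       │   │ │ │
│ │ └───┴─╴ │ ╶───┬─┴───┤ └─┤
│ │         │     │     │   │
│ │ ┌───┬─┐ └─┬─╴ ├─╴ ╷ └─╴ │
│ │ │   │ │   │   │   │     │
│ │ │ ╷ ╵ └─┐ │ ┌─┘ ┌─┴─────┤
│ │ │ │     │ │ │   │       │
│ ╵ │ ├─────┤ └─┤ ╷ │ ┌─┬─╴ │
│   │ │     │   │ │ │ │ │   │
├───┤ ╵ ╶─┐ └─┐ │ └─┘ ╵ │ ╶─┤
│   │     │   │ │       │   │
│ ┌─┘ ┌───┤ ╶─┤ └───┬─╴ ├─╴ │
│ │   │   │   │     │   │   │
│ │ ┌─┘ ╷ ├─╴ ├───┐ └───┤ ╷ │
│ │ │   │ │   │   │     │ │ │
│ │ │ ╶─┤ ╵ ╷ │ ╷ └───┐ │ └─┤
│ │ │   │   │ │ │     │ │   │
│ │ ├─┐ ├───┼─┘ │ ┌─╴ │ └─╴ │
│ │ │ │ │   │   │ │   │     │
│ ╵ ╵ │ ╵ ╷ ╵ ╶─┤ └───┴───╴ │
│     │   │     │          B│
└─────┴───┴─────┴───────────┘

Counting internal wall segments:
Total internal walls: 169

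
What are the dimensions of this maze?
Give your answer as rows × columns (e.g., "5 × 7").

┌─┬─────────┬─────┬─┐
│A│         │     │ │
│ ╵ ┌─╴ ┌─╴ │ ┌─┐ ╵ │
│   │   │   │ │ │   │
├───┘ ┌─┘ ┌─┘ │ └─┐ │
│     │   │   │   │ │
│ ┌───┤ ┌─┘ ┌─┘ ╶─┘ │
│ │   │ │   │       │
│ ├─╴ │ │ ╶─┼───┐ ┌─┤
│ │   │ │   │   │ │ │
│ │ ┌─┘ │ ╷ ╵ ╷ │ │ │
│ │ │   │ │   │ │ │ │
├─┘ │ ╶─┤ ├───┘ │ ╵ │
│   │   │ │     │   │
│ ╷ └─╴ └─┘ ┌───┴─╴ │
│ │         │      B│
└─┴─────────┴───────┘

Counting the maze dimensions:
Rows (vertical): 8
Columns (horizontal): 10
Dimensions: 8 × 10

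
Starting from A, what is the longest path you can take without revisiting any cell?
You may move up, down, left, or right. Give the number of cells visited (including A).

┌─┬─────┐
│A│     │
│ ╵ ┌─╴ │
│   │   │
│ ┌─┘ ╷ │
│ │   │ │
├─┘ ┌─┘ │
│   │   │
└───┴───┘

Finding longest simple path using DFS:
Start: (0, 0)
Longest path visits 12 cells
Path: A → down → right → up → right → right → down → left → down → left → down → left

Solution:

┌─┬─────┐
│A│↱ → ↓│
│ ╵ ┌─╴ │
│↳ ↑│↓ ↲│
│ ┌─┘ ╷ │
│ │↓ ↲│ │
├─┘ ┌─┘ │
│B ↲│   │
└───┴───┘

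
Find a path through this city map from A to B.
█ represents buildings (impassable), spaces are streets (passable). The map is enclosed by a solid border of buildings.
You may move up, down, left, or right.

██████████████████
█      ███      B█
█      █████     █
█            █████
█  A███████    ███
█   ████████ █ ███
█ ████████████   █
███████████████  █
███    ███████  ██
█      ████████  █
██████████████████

Finding the shortest path from A to B:
Movement: cardinal only
Path length: 16 steps
Directions: up → right → right → right → right → right → right → right → right → right → up → up → right → right → right → right

Solution:

██████████████████
█      ███  ↱→→→B█
█      █████↑    █
█  ↱→→→→→→→→↑█████
█  A███████    ███
█   ████████ █ ███
█ ████████████   █
███████████████  █
███    ███████  ██
█      ████████  █
██████████████████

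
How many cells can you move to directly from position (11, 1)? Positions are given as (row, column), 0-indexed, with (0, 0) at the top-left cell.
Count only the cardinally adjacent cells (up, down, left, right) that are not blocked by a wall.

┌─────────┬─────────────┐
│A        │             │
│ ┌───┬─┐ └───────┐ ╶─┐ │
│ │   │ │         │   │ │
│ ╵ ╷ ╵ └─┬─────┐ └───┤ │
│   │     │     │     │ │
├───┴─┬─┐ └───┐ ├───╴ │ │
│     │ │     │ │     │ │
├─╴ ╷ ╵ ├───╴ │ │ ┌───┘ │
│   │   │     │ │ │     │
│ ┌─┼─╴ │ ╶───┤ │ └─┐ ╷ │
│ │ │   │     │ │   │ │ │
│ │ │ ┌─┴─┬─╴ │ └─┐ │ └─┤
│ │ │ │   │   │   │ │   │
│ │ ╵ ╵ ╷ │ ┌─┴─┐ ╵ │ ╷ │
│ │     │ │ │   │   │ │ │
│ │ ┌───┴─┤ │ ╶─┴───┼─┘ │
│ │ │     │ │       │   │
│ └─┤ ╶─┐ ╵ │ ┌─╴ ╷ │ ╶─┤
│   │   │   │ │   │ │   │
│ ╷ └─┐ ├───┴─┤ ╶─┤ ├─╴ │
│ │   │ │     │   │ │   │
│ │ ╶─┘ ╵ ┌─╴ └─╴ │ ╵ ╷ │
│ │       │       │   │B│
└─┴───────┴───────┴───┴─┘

Checking passable neighbors of (11, 1):
Neighbors: (10, 1), (11, 2)
Count: 2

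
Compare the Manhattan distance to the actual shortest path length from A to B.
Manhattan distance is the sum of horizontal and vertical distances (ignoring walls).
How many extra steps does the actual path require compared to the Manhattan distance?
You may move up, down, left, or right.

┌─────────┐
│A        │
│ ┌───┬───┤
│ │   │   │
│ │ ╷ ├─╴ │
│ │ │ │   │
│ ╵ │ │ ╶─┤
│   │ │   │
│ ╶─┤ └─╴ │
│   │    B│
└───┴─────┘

Manhattan distance: |4 - 0| + |4 - 0| = 8
Actual path length: 12
Extra steps: 12 - 8 = 4

Solution:

┌─────────┐
│A        │
│ ┌───┬───┤
│↓│↱ ↓│   │
│ │ ╷ ├─╴ │
│↓│↑│↓│   │
│ ╵ │ │ ╶─┤
│↳ ↑│↓│   │
│ ╶─┤ └─╴ │
│   │↳ → B│
└───┴─────┘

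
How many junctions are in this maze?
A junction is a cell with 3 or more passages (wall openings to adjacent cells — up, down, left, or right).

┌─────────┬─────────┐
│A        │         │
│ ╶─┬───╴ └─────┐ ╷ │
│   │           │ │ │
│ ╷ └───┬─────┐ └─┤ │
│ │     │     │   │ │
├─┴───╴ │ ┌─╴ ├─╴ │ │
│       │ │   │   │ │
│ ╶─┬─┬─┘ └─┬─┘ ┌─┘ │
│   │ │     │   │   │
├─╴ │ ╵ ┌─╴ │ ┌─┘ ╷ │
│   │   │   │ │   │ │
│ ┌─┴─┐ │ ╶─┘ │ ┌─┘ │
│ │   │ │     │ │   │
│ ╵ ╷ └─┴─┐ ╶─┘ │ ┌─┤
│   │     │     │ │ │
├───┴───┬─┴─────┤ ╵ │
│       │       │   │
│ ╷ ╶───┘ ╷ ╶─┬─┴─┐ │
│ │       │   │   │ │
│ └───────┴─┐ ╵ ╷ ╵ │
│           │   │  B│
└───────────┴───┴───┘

Checking each cell for number of passages:

Junctions found (3+ passages):
  (0, 8): 3 passages
  (1, 0): 3 passages
  (1, 4): 3 passages
  (4, 4): 3 passages
  (4, 9): 3 passages
  (5, 3): 3 passages
  (6, 5): 3 passages
  (8, 1): 3 passages
  (8, 5): 3 passages
  (8, 9): 3 passages
Total junctions: 10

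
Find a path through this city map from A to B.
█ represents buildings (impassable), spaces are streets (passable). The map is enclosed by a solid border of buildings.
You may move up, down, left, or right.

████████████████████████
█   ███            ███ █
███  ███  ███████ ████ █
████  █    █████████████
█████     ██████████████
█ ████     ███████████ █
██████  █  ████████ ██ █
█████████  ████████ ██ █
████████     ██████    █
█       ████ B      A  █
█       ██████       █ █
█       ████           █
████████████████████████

Finding the shortest path from A to B:
Movement: cardinal only
Path length: 7 steps
Directions: left → left → left → left → left → left → left

Solution:

████████████████████████
█   ███            ███ █
███  ███  ███████ ████ █
████  █    █████████████
█████     ██████████████
█ ████     ███████████ █
██████  █  ████████ ██ █
█████████  ████████ ██ █
████████     ██████    █
█       ████ B←←←←←←A  █
█       ██████       █ █
█       ████           █
████████████████████████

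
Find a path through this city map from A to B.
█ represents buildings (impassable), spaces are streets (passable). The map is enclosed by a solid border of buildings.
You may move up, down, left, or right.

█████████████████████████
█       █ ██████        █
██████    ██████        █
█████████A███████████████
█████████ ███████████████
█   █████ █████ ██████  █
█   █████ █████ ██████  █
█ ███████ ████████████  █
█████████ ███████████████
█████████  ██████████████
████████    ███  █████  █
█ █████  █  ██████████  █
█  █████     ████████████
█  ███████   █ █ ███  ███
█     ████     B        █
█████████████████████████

Finding the shortest path from A to B:
Movement: cardinal only
Path length: 17 steps
Directions: down → down → down → down → down → down → down → right → down → down → down → down → right → right → right → right → right

Solution:

█████████████████████████
█       █ ██████        █
██████    ██████        █
█████████A███████████████
█████████↓███████████████
█   █████↓█████ ██████  █
█   █████↓█████ ██████  █
█ ███████↓████████████  █
█████████↓███████████████
█████████↓ ██████████████
████████ ↳↓ ███  █████  █
█ █████  █↓ ██████████  █
█  █████  ↓  ████████████
█  ███████↓  █ █ ███  ███
█     ████↳→→→→B        █
█████████████████████████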